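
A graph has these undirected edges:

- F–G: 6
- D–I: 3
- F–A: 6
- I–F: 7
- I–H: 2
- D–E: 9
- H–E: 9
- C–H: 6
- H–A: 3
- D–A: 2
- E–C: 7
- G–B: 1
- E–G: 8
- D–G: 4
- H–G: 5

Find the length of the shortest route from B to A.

Settle nodes by increasing distance from B:
B: 0
G: 1  (via B)
D: 5  (via G)
H: 6  (via G)
A: 7  (via D)
Shortest route: B → G → D → A = 7.

7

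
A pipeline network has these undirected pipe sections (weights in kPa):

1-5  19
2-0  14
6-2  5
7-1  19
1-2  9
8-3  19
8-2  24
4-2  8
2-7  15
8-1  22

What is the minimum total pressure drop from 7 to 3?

58 kPa

Candidate routes:
7 → 1 → 2 → 8 → 3: 19+9+24+19 = 71
7 → 1 → 8 → 3: 19+22+19 = 60
7 → 2 → 8 → 3: 15+24+19 = 58
7 → 2 → 1 → 8 → 3: 15+9+22+19 = 65
The minimum is 58 kPa via 7 → 2 → 8 → 3.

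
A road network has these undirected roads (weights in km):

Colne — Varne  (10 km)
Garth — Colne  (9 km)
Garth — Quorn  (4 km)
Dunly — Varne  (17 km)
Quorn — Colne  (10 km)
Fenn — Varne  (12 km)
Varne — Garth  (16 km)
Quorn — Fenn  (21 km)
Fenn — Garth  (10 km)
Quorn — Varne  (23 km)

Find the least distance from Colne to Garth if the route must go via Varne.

26 km

Best Colne to Varne: Colne–Varne costing 10
Best Varne to Garth: Varne–Garth costing 16
Total via Varne: 10 + 16 = 26 km.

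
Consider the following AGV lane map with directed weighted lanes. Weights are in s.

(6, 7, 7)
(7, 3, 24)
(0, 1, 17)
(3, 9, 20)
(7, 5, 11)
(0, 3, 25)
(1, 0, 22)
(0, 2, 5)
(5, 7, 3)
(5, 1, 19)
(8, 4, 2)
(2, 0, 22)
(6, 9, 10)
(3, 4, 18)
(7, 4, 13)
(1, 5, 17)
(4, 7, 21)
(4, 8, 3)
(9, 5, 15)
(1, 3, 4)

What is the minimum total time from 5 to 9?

Compare a few routes:
5 → 7 → 3 → 9: 3+24+20 = 47
5 → 1 → 3 → 9: 19+4+20 = 43
5 → 1 → 0 → 3 → 9: 19+22+25+20 = 86
The minimum is 43 s via 5 → 1 → 3 → 9.

43 s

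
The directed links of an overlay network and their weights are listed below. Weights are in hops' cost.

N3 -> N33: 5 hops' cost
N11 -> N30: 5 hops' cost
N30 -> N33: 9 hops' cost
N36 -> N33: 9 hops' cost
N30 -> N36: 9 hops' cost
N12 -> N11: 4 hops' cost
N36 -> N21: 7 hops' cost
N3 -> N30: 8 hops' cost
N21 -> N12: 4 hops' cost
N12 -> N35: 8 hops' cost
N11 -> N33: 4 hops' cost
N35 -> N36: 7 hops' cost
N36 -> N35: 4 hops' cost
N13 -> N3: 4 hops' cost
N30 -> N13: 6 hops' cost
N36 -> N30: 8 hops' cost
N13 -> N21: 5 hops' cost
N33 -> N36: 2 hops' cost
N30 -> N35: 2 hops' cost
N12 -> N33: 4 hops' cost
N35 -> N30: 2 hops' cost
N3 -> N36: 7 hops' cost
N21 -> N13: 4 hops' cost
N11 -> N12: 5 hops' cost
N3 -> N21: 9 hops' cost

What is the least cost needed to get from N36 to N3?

15 hops' cost

Settle nodes by increasing distance from N36:
N36: 0
N35: 4  (via N36)
N30: 6  (via N35)
N21: 7  (via N36)
N33: 9  (via N36)
N13: 11  (via N21)
N12: 11  (via N21)
N11: 15  (via N12)
N3: 15  (via N13)
Shortest route: N36 → N21 → N13 → N3 = 15 hops' cost.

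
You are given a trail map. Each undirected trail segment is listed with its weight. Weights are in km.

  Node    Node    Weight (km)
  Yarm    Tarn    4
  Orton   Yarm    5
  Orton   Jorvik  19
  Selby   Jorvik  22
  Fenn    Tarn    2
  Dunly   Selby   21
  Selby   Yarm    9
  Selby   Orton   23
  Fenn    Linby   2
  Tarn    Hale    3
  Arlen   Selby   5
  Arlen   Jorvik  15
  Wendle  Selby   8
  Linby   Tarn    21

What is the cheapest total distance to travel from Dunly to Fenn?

Shortest distances from Dunly:
Dunly: 0
Selby: 21  (via Dunly)
Arlen: 26  (via Selby)
Wendle: 29  (via Selby)
Yarm: 30  (via Selby)
Tarn: 34  (via Yarm)
Orton: 35  (via Yarm)
Fenn: 36  (via Tarn)
Shortest route: Dunly–Selby–Yarm–Tarn–Fenn = 36 km.

36 km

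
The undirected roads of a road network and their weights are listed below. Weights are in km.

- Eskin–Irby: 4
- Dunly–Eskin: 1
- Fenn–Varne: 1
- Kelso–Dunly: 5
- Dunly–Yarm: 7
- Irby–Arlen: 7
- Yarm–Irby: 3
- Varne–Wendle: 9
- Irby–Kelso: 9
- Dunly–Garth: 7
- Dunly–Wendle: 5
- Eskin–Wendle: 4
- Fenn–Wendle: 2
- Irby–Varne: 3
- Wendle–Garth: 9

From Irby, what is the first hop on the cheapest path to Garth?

Eskin

Enumerating some paths:
Irby - Yarm - Dunly - Garth: 3+7+7 = 17
Irby - Eskin - Dunly - Garth: 4+1+7 = 12
Irby - Varne - Fenn - Wendle - Garth: 3+1+2+9 = 15
The minimum is 12 km via Irby - Eskin - Dunly - Garth.
So from Irby the first move is to Eskin.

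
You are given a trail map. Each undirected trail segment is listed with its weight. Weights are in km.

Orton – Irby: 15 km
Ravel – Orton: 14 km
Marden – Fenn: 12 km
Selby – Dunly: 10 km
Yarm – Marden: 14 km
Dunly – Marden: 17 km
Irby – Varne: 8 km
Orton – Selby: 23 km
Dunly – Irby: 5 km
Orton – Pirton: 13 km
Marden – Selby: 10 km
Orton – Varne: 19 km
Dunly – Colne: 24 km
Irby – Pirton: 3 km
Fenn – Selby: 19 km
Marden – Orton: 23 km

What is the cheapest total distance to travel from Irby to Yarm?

36 km

Settle nodes by increasing distance from Irby:
Irby: 0
Pirton: 3  (via Irby)
Dunly: 5  (via Irby)
Varne: 8  (via Irby)
Orton: 15  (via Irby)
Selby: 15  (via Dunly)
Marden: 22  (via Dunly)
Colne: 29  (via Dunly)
Ravel: 29  (via Orton)
Fenn: 34  (via Selby)
Yarm: 36  (via Marden)
Shortest route: Irby → Dunly → Marden → Yarm = 36 km.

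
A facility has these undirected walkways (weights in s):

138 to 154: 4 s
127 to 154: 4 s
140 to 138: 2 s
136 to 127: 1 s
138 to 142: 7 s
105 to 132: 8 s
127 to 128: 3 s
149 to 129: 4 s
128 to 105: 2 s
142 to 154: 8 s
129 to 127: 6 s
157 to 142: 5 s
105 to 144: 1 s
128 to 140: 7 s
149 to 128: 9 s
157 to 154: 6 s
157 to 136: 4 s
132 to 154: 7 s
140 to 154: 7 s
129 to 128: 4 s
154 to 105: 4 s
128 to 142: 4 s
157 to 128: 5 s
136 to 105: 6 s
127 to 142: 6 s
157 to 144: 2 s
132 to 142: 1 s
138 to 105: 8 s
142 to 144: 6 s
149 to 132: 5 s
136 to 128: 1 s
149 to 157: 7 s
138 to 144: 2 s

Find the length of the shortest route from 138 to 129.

9 s

Compare a few routes:
138 → 144 → 157 → 128 → 129: 2+2+5+4 = 13
138 → 144 → 105 → 128 → 136 → 127 → 129: 2+1+2+1+1+6 = 13
138 → 144 → 105 → 128 → 129: 2+1+2+4 = 9
138 → 144 → 157 → 136 → 128 → 129: 2+2+4+1+4 = 13
The minimum is 9 s via 138 → 144 → 105 → 128 → 129.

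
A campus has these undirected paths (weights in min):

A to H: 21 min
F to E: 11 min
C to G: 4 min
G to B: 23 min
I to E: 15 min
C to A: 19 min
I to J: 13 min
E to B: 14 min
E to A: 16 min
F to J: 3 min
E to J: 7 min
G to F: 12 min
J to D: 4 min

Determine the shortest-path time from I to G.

Running Dijkstra from I:
I: 0
J: 13  (via I)
E: 15  (via I)
F: 16  (via J)
D: 17  (via J)
G: 28  (via F)
Shortest route: I–J–F–G = 28 min.

28 min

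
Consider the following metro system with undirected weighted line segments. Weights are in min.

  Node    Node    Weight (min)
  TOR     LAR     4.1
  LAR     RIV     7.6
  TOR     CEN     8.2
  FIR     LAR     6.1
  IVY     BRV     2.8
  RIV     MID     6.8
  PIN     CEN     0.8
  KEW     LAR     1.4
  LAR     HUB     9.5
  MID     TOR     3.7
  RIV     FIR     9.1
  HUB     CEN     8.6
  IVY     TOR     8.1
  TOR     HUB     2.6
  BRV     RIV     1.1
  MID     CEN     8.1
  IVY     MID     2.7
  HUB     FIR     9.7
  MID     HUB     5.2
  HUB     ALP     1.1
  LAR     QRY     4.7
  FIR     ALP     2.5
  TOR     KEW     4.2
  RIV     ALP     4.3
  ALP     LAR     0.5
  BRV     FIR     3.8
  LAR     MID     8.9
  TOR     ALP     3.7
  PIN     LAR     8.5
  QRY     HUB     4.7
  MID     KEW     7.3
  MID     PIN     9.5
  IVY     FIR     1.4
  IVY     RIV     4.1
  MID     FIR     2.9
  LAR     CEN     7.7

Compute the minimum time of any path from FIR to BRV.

3.8 min

Running Dijkstra from FIR:
FIR: 0
IVY: 1.4  (via FIR)
ALP: 2.5  (via FIR)
MID: 2.9  (via FIR)
LAR: 3  (via ALP)
HUB: 3.6  (via ALP)
BRV: 3.8  (via FIR)
Shortest route: FIR–BRV = 3.8 min.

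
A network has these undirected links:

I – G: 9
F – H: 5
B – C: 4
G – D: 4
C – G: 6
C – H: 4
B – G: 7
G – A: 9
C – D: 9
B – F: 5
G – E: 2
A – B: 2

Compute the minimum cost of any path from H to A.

10

Shortest distances from H:
H: 0
C: 4  (via H)
F: 5  (via H)
B: 8  (via C)
A: 10  (via B)
Shortest route: H–C–B–A = 10.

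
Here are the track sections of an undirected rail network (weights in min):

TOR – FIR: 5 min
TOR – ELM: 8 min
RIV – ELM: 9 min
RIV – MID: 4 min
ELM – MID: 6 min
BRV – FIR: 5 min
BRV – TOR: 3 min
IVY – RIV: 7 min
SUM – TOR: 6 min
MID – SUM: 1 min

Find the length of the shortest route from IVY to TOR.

18 min

Candidate routes:
IVY → RIV → ELM → TOR: 7+9+8 = 24
IVY → RIV → MID → SUM → TOR: 7+4+1+6 = 18
The minimum is 18 min via IVY → RIV → MID → SUM → TOR.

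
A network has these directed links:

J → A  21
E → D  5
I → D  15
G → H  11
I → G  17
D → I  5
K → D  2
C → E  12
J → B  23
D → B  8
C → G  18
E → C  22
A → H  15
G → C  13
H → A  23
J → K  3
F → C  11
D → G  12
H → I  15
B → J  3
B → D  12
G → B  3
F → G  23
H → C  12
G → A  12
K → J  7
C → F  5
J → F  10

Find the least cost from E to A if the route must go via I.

39

Best E to I: E → D → I costing 10
Best I to A: I → G → A costing 29
Total via I: 10 + 29 = 39.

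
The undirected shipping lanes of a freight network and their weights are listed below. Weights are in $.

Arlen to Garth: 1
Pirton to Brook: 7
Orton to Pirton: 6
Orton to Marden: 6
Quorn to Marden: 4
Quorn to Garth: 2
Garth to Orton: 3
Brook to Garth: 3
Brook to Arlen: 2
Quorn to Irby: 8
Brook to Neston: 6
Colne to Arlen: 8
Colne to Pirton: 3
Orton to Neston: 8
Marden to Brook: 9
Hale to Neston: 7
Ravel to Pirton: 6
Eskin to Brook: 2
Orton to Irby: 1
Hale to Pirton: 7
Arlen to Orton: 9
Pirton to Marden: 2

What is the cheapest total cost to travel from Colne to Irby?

$10

Shortest distances from Colne:
Colne: 0
Pirton: 3  (via Colne)
Marden: 5  (via Pirton)
Arlen: 8  (via Colne)
Orton: 9  (via Pirton)
Quorn: 9  (via Marden)
Garth: 9  (via Arlen)
Ravel: 9  (via Pirton)
Brook: 10  (via Pirton)
Hale: 10  (via Pirton)
Irby: 10  (via Orton)
Shortest route: Colne → Pirton → Orton → Irby = $10.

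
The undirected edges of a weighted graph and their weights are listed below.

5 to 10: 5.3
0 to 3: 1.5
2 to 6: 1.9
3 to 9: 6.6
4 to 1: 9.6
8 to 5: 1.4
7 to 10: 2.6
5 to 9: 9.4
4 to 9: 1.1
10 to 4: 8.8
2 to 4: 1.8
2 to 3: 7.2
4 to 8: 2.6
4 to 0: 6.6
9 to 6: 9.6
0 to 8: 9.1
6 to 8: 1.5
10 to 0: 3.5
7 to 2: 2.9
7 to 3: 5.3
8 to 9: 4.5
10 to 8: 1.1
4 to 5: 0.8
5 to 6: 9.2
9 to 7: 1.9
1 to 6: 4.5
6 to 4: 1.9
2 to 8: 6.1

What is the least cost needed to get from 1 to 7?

9.3

Shortest distances from 1:
1: 0
6: 4.5  (via 1)
8: 6  (via 6)
2: 6.4  (via 6)
4: 6.4  (via 6)
10: 7.1  (via 8)
5: 7.2  (via 4)
9: 7.5  (via 4)
7: 9.3  (via 2)
Shortest route: 1–6–2–7 = 9.3.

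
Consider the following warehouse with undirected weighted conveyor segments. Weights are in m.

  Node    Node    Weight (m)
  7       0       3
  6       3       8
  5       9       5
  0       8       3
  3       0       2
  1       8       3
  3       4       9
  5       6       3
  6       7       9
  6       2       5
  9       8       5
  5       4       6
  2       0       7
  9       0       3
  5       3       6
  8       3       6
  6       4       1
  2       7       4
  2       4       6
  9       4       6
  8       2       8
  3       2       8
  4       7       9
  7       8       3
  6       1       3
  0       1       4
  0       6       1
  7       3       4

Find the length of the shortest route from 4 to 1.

4 m

Running Dijkstra from 4:
4: 0
6: 1  (via 4)
0: 2  (via 6)
1: 4  (via 6)
Shortest route: 4–6–1 = 4 m.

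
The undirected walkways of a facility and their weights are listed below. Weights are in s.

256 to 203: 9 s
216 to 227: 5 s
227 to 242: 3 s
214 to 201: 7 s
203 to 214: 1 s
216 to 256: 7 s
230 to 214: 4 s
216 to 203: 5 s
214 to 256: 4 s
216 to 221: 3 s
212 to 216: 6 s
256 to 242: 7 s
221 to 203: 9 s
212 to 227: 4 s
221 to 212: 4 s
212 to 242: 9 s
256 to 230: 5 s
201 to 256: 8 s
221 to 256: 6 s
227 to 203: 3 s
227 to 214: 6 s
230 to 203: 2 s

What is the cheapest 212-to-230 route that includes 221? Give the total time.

Best 212 to 221: 212 → 221 costing 4
Shortest 221→230: 221 → 216 → 203 → 230 = 10
Total via 221: 4 + 10 = 14 s.

14 s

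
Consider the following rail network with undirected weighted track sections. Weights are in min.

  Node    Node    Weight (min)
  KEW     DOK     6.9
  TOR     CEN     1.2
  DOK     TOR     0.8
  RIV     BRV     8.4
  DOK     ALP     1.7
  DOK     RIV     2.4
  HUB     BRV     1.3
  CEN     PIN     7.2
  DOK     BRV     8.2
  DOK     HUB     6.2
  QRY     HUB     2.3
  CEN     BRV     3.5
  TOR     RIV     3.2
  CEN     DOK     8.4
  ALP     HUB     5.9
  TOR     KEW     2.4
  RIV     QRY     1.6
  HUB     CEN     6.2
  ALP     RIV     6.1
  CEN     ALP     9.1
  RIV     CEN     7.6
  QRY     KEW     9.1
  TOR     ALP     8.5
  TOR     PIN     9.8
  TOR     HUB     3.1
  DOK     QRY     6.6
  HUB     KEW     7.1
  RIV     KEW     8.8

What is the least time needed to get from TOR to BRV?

Candidate routes:
TOR → CEN → BRV: 1.2+3.5 = 4.7
TOR → DOK → HUB → BRV: 0.8+6.2+1.3 = 8.3
TOR → HUB → BRV: 3.1+1.3 = 4.4
TOR → RIV → QRY → HUB → BRV: 3.2+1.6+2.3+1.3 = 8.4
Cheapest is TOR → HUB → BRV at 4.4 min.

4.4 min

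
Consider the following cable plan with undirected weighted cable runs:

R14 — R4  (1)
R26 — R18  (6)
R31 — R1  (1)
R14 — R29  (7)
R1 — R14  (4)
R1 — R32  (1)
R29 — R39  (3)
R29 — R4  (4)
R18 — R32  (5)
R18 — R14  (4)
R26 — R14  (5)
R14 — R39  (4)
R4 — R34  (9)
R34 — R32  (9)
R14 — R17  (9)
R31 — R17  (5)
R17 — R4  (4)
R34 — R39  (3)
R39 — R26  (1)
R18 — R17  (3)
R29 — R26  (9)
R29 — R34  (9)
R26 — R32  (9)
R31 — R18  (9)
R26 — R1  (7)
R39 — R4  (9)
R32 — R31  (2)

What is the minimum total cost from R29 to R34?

Shortest distances from R29:
R29: 0
R39: 3  (via R29)
R4: 4  (via R29)
R26: 4  (via R39)
R14: 5  (via R4)
R34: 6  (via R39)
Shortest route: R29 → R39 → R34 = 6.

6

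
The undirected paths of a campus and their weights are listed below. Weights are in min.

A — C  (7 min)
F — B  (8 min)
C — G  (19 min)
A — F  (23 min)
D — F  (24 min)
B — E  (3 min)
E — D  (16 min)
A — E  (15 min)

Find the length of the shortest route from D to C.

38 min

Shortest distances from D:
D: 0
E: 16  (via D)
B: 19  (via E)
F: 24  (via D)
A: 31  (via E)
C: 38  (via A)
Shortest route: D → E → A → C = 38 min.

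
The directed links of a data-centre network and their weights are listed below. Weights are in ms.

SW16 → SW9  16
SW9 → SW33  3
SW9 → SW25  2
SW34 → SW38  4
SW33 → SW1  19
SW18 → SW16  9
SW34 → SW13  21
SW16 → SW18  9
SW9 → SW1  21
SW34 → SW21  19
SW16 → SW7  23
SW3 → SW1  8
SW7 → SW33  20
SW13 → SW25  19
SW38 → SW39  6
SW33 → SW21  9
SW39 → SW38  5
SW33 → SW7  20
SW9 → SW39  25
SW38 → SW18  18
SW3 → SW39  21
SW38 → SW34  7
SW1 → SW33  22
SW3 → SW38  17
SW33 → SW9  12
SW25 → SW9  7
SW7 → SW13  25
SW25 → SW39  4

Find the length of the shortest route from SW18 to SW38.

Enumerating some paths:
SW18 → SW16 → SW9 → SW25 → SW39 → SW38: 9+16+2+4+5 = 36
SW18 → SW16 → SW7 → SW13 → SW25 → SW39 → SW38: 9+23+25+19+4+5 = 85
SW18 → SW16 → SW9 → SW39 → SW38: 9+16+25+5 = 55
SW18 → SW16 → SW7 → SW33 → SW9 → SW25 → SW39 → SW38: 9+23+20+12+2+4+5 = 75
The minimum is 36 ms via SW18 → SW16 → SW9 → SW25 → SW39 → SW38.

36 ms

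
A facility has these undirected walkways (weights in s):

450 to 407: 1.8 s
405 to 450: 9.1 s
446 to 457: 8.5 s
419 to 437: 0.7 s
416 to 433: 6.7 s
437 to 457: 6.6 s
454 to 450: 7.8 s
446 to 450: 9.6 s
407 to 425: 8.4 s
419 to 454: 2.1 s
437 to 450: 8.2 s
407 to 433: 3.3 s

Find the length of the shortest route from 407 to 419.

10.7 s

Shortest distances from 407:
407: 0
450: 1.8  (via 407)
433: 3.3  (via 407)
425: 8.4  (via 407)
454: 9.6  (via 450)
416: 10  (via 433)
437: 10  (via 450)
419: 10.7  (via 437)
Shortest route: 407–450–437–419 = 10.7 s.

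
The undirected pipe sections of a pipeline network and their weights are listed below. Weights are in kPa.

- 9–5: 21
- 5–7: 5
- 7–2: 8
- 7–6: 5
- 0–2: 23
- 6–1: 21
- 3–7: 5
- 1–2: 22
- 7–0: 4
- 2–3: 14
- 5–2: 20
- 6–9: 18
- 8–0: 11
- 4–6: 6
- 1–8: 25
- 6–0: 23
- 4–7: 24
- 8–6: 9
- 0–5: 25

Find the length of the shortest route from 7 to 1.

26 kPa

Running Dijkstra from 7:
7: 0
0: 4  (via 7)
3: 5  (via 7)
5: 5  (via 7)
6: 5  (via 7)
2: 8  (via 7)
4: 11  (via 6)
8: 14  (via 6)
9: 23  (via 6)
1: 26  (via 6)
Shortest route: 7 → 6 → 1 = 26 kPa.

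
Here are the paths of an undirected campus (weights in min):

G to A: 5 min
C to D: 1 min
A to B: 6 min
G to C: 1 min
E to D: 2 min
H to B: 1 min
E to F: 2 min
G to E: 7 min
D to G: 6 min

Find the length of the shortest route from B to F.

Enumerating some paths:
B → A → G → E → F: 6+5+7+2 = 20
B → A → G → C → D → E → F: 6+5+1+1+2+2 = 17
Cheapest is B → A → G → C → D → E → F at 17 min.

17 min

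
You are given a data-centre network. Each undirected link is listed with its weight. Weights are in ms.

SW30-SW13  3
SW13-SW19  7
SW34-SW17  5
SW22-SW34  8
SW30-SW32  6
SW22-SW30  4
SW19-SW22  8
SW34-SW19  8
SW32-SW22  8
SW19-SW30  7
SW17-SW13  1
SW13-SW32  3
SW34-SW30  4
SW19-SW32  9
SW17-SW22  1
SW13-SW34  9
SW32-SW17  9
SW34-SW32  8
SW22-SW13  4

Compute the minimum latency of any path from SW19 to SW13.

7 ms

Candidate routes:
SW19 → SW13: 7 = 7
SW19 → SW22 → SW17 → SW13: 8+1+1 = 10
The minimum is 7 ms via SW19 → SW13.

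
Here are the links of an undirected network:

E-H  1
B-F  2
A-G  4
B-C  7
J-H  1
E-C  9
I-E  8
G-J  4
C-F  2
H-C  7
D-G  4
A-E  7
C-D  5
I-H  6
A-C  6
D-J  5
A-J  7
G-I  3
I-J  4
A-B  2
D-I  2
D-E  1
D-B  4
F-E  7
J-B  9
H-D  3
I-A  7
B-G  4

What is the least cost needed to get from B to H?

Enumerating some paths:
B - D - E - H: 4+1+1 = 6
B - D - H: 4+3 = 7
B - A - E - H: 2+7+1 = 10
B - G - J - H: 4+4+1 = 9
Cheapest is B - D - E - H at 6.

6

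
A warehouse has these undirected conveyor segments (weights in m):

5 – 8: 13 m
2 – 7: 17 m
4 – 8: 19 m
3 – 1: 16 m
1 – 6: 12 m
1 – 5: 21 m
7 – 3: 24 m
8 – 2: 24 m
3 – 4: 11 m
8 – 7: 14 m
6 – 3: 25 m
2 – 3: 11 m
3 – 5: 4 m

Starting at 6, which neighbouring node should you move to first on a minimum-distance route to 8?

Compare a few routes:
6 - 1 - 5 - 8: 12+21+13 = 46
6 - 3 - 5 - 8: 25+4+13 = 42
6 - 1 - 3 - 5 - 8: 12+16+4+13 = 45
Cheapest is 6 - 3 - 5 - 8 at 42 m.
So from 6 the first move is to 3.

3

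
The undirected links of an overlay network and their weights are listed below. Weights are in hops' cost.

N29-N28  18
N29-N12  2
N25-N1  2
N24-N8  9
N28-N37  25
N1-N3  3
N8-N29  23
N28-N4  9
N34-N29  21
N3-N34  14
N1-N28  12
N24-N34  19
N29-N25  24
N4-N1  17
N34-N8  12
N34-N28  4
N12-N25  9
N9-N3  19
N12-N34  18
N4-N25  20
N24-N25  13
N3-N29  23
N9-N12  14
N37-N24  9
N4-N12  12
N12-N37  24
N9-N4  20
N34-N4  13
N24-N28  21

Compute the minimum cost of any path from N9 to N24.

Running Dijkstra from N9:
N9: 0
N12: 14  (via N9)
N29: 16  (via N12)
N3: 19  (via N9)
N4: 20  (via N9)
N1: 22  (via N3)
N25: 23  (via N12)
N28: 29  (via N4)
N34: 32  (via N12)
N24: 36  (via N25)
Shortest route: N9–N12–N25–N24 = 36 hops' cost.

36 hops' cost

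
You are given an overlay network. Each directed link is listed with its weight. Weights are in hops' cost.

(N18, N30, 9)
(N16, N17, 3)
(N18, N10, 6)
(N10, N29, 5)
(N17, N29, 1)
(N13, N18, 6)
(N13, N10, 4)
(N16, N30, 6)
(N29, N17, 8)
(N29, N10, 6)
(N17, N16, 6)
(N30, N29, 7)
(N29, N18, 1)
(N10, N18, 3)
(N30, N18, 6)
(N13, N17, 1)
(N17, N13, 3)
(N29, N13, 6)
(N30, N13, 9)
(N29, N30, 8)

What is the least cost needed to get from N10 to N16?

18 hops' cost

Candidate routes:
N10 - N29 - N13 - N17 - N16: 5+6+1+6 = 18
N10 - N29 - N30 - N13 - N17 - N16: 5+8+9+1+6 = 29
N10 - N18 - N30 - N13 - N17 - N16: 3+9+9+1+6 = 28
N10 - N29 - N17 - N16: 5+8+6 = 19
Cheapest is N10 - N29 - N13 - N17 - N16 at 18 hops' cost.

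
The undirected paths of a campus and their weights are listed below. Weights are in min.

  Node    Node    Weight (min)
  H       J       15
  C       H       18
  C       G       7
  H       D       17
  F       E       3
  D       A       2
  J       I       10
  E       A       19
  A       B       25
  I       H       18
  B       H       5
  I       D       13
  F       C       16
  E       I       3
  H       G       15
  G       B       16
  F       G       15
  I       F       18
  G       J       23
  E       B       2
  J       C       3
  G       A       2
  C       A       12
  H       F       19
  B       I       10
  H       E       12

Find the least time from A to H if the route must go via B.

Best A to B: A–G–B costing 18
Best B to H: B–H costing 5
Total via B: 18 + 5 = 23 min.

23 min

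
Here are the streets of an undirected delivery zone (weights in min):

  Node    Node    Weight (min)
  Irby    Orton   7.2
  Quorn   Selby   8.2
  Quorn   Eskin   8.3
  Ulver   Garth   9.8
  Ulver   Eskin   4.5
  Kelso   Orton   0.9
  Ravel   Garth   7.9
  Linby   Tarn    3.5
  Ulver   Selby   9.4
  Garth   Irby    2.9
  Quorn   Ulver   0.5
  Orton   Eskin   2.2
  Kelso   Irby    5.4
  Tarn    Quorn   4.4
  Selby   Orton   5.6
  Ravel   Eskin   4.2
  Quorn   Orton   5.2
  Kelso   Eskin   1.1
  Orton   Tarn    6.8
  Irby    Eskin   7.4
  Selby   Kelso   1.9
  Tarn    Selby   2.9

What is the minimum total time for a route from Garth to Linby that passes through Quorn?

18.2 min

Shortest Garth→Quorn: Garth → Ulver → Quorn = 10.3
Shortest Quorn→Linby: Quorn → Tarn → Linby = 7.9
Total via Quorn: 10.3 + 7.9 = 18.2 min.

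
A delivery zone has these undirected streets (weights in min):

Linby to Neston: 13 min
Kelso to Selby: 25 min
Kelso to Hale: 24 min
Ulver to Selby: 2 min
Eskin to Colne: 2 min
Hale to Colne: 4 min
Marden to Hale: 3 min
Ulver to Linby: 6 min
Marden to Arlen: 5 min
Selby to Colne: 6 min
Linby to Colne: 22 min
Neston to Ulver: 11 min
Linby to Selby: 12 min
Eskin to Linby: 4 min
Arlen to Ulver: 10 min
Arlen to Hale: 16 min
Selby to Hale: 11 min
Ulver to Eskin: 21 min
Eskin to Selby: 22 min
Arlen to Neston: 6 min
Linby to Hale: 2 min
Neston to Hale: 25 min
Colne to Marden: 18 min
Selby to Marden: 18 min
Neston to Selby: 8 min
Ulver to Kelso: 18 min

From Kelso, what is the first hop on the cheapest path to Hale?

Enumerating some paths:
Kelso–Hale: 24 = 24
Kelso–Ulver–Selby–Hale: 18+2+11 = 31
Kelso–Ulver–Selby–Colne–Hale: 18+2+6+4 = 30
Kelso–Ulver–Linby–Hale: 18+6+2 = 26
The minimum is 24 min via Kelso–Hale.
So from Kelso the first move is to Hale.

Hale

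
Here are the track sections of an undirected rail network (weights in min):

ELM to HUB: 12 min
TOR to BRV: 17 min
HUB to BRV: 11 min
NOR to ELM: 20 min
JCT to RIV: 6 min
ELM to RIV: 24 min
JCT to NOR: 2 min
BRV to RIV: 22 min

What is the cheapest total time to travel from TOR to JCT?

Running Dijkstra from TOR:
TOR: 0
BRV: 17  (via TOR)
HUB: 28  (via BRV)
RIV: 39  (via BRV)
ELM: 40  (via HUB)
JCT: 45  (via RIV)
Shortest route: TOR–BRV–RIV–JCT = 45 min.

45 min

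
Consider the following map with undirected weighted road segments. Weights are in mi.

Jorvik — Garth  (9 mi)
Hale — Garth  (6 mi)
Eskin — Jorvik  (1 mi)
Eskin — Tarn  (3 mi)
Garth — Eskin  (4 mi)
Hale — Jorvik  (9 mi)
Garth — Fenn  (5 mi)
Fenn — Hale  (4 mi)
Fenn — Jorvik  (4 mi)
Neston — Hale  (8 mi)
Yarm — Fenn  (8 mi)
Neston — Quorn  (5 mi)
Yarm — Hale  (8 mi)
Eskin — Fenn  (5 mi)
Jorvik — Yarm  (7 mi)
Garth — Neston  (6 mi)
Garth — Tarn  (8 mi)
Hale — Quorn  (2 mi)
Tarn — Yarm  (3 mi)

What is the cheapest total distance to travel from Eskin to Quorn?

Enumerating some paths:
Eskin–Jorvik–Hale–Quorn: 1+9+2 = 12
Eskin–Fenn–Hale–Quorn: 5+4+2 = 11
Eskin–Garth–Hale–Quorn: 4+6+2 = 12
Cheapest is Eskin–Fenn–Hale–Quorn at 11 mi.

11 mi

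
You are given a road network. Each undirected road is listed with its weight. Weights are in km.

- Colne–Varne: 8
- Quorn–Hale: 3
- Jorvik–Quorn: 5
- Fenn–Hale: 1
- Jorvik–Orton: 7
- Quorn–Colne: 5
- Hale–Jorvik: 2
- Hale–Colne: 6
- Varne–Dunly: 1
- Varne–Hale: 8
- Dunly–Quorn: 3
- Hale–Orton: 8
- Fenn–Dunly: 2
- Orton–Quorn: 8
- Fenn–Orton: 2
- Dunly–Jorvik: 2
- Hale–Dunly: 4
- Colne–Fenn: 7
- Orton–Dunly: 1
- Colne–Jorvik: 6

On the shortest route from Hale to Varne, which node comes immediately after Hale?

Fenn

Enumerating some paths:
Hale - Dunly - Varne: 4+1 = 5
Hale - Fenn - Dunly - Varne: 1+2+1 = 4
Hale - Jorvik - Dunly - Varne: 2+2+1 = 5
Cheapest is Hale - Fenn - Dunly - Varne at 4 km.
So from Hale the first move is to Fenn.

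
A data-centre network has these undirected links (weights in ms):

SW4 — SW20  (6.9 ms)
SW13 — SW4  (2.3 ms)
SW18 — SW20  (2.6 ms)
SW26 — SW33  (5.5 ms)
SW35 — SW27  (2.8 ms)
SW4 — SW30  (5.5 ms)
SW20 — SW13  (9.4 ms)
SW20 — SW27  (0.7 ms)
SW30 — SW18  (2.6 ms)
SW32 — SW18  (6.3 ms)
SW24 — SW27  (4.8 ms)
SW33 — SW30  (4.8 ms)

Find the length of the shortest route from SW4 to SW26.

15.8 ms

Running Dijkstra from SW4:
SW4: 0
SW13: 2.3  (via SW4)
SW30: 5.5  (via SW4)
SW20: 6.9  (via SW4)
SW27: 7.6  (via SW20)
SW18: 8.1  (via SW30)
SW33: 10.3  (via SW30)
SW35: 10.4  (via SW27)
SW24: 12.4  (via SW27)
SW32: 14.4  (via SW18)
SW26: 15.8  (via SW33)
Shortest route: SW4 → SW30 → SW33 → SW26 = 15.8 ms.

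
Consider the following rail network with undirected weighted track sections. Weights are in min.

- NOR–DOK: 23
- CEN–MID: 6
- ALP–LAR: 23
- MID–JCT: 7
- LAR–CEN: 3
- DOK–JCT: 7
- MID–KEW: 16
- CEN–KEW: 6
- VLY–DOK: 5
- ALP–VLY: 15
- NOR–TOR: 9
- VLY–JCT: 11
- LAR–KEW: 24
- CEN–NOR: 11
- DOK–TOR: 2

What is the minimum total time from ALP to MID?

32 min

Compare a few routes:
ALP–LAR–CEN–KEW–MID: 23+3+6+16 = 48
ALP–VLY–JCT–MID: 15+11+7 = 33
ALP–VLY–DOK–JCT–MID: 15+5+7+7 = 34
ALP–LAR–CEN–MID: 23+3+6 = 32
The minimum is 32 min via ALP–LAR–CEN–MID.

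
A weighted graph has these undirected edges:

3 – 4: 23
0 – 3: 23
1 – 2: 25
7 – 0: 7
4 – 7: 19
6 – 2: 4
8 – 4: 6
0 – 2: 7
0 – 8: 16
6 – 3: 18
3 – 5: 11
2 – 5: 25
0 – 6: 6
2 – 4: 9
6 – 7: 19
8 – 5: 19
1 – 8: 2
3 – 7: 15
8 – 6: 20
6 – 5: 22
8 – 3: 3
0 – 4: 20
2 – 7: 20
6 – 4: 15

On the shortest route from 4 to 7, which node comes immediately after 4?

7

Compare a few routes:
4 → 2 → 0 → 7: 9+7+7 = 23
4 → 7: 19 = 19
4 → 8 → 3 → 7: 6+3+15 = 24
Cheapest is 4 → 7 at 19.
So from 4 the first move is to 7.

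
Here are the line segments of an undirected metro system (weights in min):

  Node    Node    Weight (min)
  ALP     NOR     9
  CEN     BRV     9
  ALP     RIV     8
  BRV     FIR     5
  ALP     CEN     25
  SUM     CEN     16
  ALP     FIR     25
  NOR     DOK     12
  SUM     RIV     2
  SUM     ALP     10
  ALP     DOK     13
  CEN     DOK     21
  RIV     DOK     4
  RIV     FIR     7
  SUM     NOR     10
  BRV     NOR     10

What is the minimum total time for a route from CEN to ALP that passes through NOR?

28 min

Shortest CEN→NOR: CEN → BRV → NOR = 19
Shortest NOR→ALP: NOR → ALP = 9
Total via NOR: 19 + 9 = 28 min.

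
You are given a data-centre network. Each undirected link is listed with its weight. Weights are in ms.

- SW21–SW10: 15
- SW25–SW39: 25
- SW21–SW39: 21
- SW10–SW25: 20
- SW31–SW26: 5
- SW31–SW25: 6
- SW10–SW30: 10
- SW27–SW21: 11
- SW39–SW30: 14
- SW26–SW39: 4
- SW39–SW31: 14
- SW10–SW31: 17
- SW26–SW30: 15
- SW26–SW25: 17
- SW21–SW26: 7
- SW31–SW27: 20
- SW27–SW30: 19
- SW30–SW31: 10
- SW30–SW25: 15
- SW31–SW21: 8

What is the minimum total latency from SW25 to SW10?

20 ms

Running Dijkstra from SW25:
SW25: 0
SW31: 6  (via SW25)
SW26: 11  (via SW31)
SW21: 14  (via SW31)
SW39: 15  (via SW26)
SW30: 15  (via SW25)
SW10: 20  (via SW25)
Shortest route: SW25–SW10 = 20 ms.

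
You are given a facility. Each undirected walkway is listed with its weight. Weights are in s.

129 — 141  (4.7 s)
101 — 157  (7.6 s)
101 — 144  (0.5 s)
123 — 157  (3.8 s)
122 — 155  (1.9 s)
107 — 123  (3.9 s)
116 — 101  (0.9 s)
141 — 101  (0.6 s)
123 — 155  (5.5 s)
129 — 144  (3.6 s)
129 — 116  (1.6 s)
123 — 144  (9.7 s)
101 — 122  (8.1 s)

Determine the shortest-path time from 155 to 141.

10.6 s

Enumerating some paths:
155 → 123 → 144 → 101 → 141: 5.5+9.7+0.5+0.6 = 16.3
155 → 122 → 101 → 141: 1.9+8.1+0.6 = 10.6
The minimum is 10.6 s via 155 → 122 → 101 → 141.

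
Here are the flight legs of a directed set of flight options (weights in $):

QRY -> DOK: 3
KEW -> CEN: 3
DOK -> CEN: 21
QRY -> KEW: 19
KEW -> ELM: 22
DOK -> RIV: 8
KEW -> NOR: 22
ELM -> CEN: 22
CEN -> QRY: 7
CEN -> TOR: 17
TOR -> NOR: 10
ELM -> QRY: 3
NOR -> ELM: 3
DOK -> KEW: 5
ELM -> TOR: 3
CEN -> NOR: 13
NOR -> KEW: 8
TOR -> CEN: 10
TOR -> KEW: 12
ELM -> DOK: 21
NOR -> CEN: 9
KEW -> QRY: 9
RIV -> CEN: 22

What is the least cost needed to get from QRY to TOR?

Enumerating some paths:
QRY → DOK → KEW → ELM → TOR: 3+5+22+3 = 33
QRY → DOK → KEW → NOR → ELM → TOR: 3+5+22+3+3 = 36
QRY → DOK → KEW → CEN → TOR: 3+5+3+17 = 28
QRY → DOK → KEW → CEN → NOR → ELM → TOR: 3+5+3+13+3+3 = 30
Cheapest is QRY → DOK → KEW → CEN → TOR at $28.

$28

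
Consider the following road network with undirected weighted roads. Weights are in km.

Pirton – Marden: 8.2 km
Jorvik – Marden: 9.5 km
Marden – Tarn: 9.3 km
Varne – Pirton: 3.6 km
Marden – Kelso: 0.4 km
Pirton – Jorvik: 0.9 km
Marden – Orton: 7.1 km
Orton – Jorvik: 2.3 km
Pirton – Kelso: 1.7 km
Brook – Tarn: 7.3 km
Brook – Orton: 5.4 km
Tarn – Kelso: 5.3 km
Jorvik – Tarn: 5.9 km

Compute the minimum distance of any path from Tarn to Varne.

10.4 km

Shortest distances from Tarn:
Tarn: 0
Kelso: 5.3  (via Tarn)
Marden: 5.7  (via Kelso)
Jorvik: 5.9  (via Tarn)
Pirton: 6.8  (via Jorvik)
Brook: 7.3  (via Tarn)
Orton: 8.2  (via Jorvik)
Varne: 10.4  (via Pirton)
Shortest route: Tarn–Jorvik–Pirton–Varne = 10.4 km.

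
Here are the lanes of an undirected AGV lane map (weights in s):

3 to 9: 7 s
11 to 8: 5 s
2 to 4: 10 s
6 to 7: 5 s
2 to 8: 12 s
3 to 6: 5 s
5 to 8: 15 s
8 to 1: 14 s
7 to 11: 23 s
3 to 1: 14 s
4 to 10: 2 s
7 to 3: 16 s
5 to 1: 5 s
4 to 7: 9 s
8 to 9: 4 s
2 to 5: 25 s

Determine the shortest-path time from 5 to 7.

Candidate routes:
5 → 1 → 3 → 7: 5+14+16 = 35
5 → 1 → 8 → 9 → 3 → 6 → 7: 5+14+4+7+5+5 = 40
5 → 8 → 9 → 3 → 6 → 7: 15+4+7+5+5 = 36
5 → 1 → 3 → 6 → 7: 5+14+5+5 = 29
The minimum is 29 s via 5 → 1 → 3 → 6 → 7.

29 s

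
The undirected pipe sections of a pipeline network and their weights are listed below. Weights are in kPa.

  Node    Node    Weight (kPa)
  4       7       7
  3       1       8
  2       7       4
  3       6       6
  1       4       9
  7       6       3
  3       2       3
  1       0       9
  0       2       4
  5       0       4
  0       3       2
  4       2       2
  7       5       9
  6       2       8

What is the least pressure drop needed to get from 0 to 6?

Running Dijkstra from 0:
0: 0
3: 2  (via 0)
2: 4  (via 0)
5: 4  (via 0)
4: 6  (via 2)
6: 8  (via 3)
Shortest route: 0 → 3 → 6 = 8 kPa.

8 kPa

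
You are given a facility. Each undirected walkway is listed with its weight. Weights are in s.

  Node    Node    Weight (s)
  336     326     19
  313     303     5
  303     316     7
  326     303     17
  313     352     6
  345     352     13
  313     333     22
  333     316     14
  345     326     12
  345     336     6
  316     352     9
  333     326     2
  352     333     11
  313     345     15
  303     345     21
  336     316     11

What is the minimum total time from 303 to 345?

20 s

Enumerating some paths:
303–316–336–345: 7+11+6 = 24
303–313–345: 5+15 = 20
303–345: 21 = 21
303–313–352–345: 5+6+13 = 24
Cheapest is 303–313–345 at 20 s.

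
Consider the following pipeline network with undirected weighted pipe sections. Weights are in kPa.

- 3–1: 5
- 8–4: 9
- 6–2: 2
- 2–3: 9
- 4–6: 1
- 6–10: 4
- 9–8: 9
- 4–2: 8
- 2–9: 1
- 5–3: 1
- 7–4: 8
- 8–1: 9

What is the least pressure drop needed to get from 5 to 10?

16 kPa

Settle nodes by increasing distance from 5:
5: 0
3: 1  (via 5)
1: 6  (via 3)
2: 10  (via 3)
9: 11  (via 2)
6: 12  (via 2)
4: 13  (via 6)
8: 15  (via 1)
10: 16  (via 6)
Shortest route: 5 → 3 → 2 → 6 → 10 = 16 kPa.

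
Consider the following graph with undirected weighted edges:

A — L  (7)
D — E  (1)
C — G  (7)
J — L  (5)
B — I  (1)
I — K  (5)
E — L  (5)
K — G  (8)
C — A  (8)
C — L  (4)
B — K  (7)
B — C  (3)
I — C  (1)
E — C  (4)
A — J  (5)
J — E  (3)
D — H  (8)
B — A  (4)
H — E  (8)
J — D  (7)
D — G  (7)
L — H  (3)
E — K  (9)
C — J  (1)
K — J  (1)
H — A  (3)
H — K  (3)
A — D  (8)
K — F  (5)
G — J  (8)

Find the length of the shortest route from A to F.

11

Settle nodes by increasing distance from A:
A: 0
H: 3  (via A)
B: 4  (via A)
I: 5  (via B)
J: 5  (via A)
C: 6  (via I)
K: 6  (via H)
L: 6  (via H)
D: 8  (via A)
E: 8  (via J)
F: 11  (via K)
Shortest route: A–H–K–F = 11.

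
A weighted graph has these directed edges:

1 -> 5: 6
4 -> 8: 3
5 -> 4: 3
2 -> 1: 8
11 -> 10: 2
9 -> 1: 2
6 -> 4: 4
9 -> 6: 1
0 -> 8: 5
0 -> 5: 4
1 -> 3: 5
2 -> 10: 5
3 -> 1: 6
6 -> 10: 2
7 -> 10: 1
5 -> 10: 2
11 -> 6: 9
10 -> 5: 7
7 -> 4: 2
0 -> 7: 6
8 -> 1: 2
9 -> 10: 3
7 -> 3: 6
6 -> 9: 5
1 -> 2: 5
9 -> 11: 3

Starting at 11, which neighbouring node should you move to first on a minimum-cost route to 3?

Compare a few routes:
11–10–5–4–8–1–3: 2+7+3+3+2+5 = 22
11–6–9–1–3: 9+5+2+5 = 21
The minimum is 21 via 11–6–9–1–3.
So from 11 the first move is to 6.

6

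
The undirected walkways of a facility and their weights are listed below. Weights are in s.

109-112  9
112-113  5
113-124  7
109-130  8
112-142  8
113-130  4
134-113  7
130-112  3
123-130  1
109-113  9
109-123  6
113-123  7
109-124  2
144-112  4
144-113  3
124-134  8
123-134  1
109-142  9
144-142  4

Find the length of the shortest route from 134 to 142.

13 s

Running Dijkstra from 134:
134: 0
123: 1  (via 134)
130: 2  (via 123)
112: 5  (via 130)
113: 6  (via 130)
109: 7  (via 123)
124: 8  (via 134)
144: 9  (via 112)
142: 13  (via 112)
Shortest route: 134 → 123 → 130 → 112 → 142 = 13 s.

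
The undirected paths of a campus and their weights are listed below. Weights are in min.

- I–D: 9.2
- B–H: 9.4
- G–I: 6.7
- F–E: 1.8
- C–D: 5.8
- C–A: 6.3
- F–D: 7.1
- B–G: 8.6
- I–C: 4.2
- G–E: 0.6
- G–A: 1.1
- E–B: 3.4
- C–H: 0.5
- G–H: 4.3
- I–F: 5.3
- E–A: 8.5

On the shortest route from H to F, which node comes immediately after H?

Compare a few routes:
H - C - I - F: 0.5+4.2+5.3 = 10
H - G - E - F: 4.3+0.6+1.8 = 6.7
The minimum is 6.7 min via H - G - E - F.
So from H the first move is to G.

G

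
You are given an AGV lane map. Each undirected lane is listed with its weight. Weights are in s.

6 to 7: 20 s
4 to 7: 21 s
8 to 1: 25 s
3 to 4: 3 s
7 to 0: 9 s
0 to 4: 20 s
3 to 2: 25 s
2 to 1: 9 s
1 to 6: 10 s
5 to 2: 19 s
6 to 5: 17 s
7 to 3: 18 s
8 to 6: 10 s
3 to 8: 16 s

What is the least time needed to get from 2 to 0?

Running Dijkstra from 2:
2: 0
1: 9  (via 2)
5: 19  (via 2)
6: 19  (via 1)
3: 25  (via 2)
4: 28  (via 3)
8: 29  (via 6)
7: 39  (via 6)
0: 48  (via 4)
Shortest route: 2 → 3 → 4 → 0 = 48 s.

48 s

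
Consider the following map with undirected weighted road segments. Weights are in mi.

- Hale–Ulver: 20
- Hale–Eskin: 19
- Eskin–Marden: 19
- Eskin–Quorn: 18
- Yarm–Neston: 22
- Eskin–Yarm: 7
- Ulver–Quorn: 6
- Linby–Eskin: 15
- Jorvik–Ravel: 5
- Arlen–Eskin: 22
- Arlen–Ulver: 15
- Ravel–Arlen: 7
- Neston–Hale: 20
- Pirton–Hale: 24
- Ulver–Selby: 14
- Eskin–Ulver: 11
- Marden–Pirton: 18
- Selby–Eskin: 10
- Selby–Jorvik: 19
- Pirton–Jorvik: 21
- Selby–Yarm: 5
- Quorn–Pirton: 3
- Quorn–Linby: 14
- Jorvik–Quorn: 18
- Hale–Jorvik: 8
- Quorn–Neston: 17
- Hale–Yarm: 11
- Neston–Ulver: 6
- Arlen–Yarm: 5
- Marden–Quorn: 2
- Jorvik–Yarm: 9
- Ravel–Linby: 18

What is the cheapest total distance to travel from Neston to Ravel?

28 mi

Running Dijkstra from Neston:
Neston: 0
Ulver: 6  (via Neston)
Quorn: 12  (via Ulver)
Marden: 14  (via Quorn)
Pirton: 15  (via Quorn)
Eskin: 17  (via Ulver)
Hale: 20  (via Neston)
Selby: 20  (via Ulver)
Arlen: 21  (via Ulver)
Yarm: 22  (via Neston)
Linby: 26  (via Quorn)
Ravel: 28  (via Arlen)
Shortest route: Neston → Ulver → Arlen → Ravel = 28 mi.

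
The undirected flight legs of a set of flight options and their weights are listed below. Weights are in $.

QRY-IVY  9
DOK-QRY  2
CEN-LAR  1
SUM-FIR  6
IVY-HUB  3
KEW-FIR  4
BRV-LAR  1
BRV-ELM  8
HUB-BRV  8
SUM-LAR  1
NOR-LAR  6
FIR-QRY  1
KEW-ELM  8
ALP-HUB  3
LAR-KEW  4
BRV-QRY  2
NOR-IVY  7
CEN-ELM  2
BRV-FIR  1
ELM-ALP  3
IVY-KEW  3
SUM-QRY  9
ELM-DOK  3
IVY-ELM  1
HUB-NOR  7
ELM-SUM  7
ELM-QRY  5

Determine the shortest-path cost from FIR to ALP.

Settle nodes by increasing distance from FIR:
FIR: 0
BRV: 1  (via FIR)
QRY: 1  (via FIR)
LAR: 2  (via BRV)
CEN: 3  (via LAR)
SUM: 3  (via LAR)
DOK: 3  (via QRY)
KEW: 4  (via FIR)
ELM: 5  (via CEN)
IVY: 6  (via ELM)
ALP: 8  (via ELM)
Shortest route: FIR–BRV–LAR–CEN–ELM–ALP = $8.

$8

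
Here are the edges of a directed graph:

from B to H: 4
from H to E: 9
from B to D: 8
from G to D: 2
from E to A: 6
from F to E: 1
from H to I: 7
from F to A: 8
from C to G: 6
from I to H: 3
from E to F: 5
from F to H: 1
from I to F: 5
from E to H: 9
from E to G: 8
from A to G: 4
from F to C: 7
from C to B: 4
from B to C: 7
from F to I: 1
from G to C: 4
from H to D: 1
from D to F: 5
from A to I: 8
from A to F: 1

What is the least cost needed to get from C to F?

Shortest distances from C:
C: 0
B: 4  (via C)
G: 6  (via C)
D: 8  (via G)
H: 8  (via B)
F: 13  (via D)
Shortest route: C–G–D–F = 13.

13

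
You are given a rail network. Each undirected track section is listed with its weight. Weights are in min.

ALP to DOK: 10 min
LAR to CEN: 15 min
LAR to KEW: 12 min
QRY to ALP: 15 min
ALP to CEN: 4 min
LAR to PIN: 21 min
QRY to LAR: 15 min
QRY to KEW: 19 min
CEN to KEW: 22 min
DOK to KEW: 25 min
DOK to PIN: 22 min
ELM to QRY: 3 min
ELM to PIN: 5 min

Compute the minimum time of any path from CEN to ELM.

Enumerating some paths:
CEN–LAR–PIN–ELM: 15+21+5 = 41
CEN–ALP–QRY–ELM: 4+15+3 = 22
CEN–LAR–QRY–ELM: 15+15+3 = 33
Cheapest is CEN–ALP–QRY–ELM at 22 min.

22 min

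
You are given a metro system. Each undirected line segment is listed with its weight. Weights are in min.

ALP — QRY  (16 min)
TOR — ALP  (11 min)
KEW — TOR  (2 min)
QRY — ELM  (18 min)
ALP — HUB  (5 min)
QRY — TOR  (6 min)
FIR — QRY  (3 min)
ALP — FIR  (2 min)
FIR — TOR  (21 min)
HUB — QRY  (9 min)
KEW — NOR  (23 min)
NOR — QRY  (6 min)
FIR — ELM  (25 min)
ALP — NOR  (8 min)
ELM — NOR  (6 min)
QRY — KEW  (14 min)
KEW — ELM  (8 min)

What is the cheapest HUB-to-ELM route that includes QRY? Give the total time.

21 min

Shortest HUB→QRY: HUB–QRY = 9
Shortest QRY→ELM: QRY–NOR–ELM = 12
Total via QRY: 9 + 12 = 21 min.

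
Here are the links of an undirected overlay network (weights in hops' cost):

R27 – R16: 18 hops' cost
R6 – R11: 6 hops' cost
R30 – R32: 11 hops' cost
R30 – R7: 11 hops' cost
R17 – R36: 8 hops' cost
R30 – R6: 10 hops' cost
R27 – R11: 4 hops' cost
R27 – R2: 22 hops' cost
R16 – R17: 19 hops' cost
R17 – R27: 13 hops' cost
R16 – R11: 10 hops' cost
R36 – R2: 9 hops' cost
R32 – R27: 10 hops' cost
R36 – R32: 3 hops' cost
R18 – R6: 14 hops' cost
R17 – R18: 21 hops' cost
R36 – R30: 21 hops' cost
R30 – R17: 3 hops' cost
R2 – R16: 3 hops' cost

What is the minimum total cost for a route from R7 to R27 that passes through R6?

Shortest R7→R6: R7–R30–R6 = 21
Best R6 to R27: R6–R11–R27 costing 10
Total via R6: 21 + 10 = 31 hops' cost.

31 hops' cost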